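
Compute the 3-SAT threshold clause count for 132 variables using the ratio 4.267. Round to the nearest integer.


The 3-SAT phase transition occurs at approximately 4.267 clauses per variable.
m = 4.267 * 132 = 563.244.
Rounded to nearest integer: 563.

563


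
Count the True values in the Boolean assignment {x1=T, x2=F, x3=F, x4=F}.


The weight is the number of variables assigned True.
True variables: x1.
Weight = 1.

1


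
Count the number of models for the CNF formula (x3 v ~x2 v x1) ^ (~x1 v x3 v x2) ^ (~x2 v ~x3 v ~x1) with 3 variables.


Enumerate all 8 truth assignments over 3 variables.
Test each against every clause.
Satisfying assignments found: 5.

5


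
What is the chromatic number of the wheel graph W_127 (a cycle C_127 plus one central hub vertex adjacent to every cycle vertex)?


W_127 consists of the cycle C_127 together with a hub vertex adjacent to every cycle vertex.
The cycle C_127 needs 3 colors (odd cycle -> 3).
The hub is adjacent to every cycle vertex, so it must receive a new color distinct from all of them.
Chromatic number = 3 + 1 = 4.

4


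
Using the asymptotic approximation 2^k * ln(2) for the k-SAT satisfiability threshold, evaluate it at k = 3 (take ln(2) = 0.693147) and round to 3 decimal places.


Using the asymptotic formula: threshold ~ 2^k * ln(2).
2^3 = 8.
8 * 0.693147 = 5.545.

5.545


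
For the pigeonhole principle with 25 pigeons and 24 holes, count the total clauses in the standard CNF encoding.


The PHP encoding has two parts:
1) At-least-one-hole clauses: 25 (one per pigeon, each with 24 literals).
2) At-most-one-pigeon-per-hole clauses: 24 holes * C(25,2) = 24 * 300 = 7200.
Total clauses = 25 + 7200 = 7225.

7225


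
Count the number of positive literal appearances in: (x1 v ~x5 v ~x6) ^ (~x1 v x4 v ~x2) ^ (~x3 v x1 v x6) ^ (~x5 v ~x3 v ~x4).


Scan each clause for unnegated literals.
Clause 1: 1 positive; Clause 2: 1 positive; Clause 3: 2 positive; Clause 4: 0 positive.
Total positive literal occurrences = 4.

4


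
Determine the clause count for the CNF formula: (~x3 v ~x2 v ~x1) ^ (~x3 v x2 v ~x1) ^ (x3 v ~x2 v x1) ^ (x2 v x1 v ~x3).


Each group enclosed in parentheses joined by ^ is one clause.
Counting the conjuncts: 4 clauses.

4


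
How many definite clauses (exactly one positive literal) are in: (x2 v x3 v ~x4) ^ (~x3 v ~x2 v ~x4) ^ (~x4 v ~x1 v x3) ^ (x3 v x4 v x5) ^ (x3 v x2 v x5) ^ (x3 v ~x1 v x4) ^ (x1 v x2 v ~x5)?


A definite clause has exactly one positive literal.
Clause 1: 2 positive -> not definite
Clause 2: 0 positive -> not definite
Clause 3: 1 positive -> definite
Clause 4: 3 positive -> not definite
Clause 5: 3 positive -> not definite
Clause 6: 2 positive -> not definite
Clause 7: 2 positive -> not definite
Definite clause count = 1.

1


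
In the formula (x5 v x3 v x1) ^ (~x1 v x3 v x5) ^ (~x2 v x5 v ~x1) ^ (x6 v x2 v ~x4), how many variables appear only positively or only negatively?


A pure literal appears in only one polarity across all clauses.
Pure literals: x3 (positive only), x4 (negative only), x5 (positive only), x6 (positive only).
Count = 4.

4


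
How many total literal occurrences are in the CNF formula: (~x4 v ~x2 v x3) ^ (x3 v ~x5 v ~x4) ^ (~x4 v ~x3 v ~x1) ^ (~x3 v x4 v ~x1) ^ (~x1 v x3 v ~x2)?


Clause lengths: 3, 3, 3, 3, 3.
Sum = 3 + 3 + 3 + 3 + 3 = 15.

15


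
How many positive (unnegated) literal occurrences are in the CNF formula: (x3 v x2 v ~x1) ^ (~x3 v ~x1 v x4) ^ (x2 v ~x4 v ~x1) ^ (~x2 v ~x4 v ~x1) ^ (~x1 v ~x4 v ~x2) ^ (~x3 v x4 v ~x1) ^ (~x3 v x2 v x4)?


Scan each clause for unnegated literals.
Clause 1: 2 positive; Clause 2: 1 positive; Clause 3: 1 positive; Clause 4: 0 positive; Clause 5: 0 positive; Clause 6: 1 positive; Clause 7: 2 positive.
Total positive literal occurrences = 7.

7


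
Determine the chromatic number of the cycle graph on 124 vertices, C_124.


A cycle on an even number of vertices is bipartite: alternate two colors around the cycle.
Since 124 is even, two colors suffice, and at least two are needed because the graph has edges.
Chromatic number = 2.

2


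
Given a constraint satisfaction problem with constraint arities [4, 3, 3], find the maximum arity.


The arities are: 4, 3, 3.
Scan for the maximum value.
Maximum arity = 4.

4


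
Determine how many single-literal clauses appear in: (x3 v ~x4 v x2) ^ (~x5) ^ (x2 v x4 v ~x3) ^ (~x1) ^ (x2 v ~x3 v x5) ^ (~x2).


A unit clause contains exactly one literal.
Unit clauses found: (~x5), (~x1), (~x2).
Count = 3.

3


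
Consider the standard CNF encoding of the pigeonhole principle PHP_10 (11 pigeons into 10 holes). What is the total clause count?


The PHP encoding has two parts:
1) At-least-one-hole clauses: 11 (one per pigeon, each with 10 literals).
2) At-most-one-pigeon-per-hole clauses: 10 holes * C(11,2) = 10 * 55 = 550.
Total clauses = 11 + 550 = 561.

561


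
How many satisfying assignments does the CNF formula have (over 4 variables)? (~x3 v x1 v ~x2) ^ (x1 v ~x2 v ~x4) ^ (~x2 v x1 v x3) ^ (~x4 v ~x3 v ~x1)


Enumerate all 16 truth assignments over 4 variables.
Test each against every clause.
Satisfying assignments found: 10.

10


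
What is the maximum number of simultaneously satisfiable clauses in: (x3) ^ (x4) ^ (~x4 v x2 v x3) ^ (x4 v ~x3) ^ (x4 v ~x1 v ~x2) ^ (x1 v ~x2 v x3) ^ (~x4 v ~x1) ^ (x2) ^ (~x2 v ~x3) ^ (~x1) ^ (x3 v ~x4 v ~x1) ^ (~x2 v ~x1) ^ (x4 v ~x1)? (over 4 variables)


Enumerate all 16 truth assignments.
For each, count how many of the 13 clauses are satisfied.
The formula is not fully satisfiable, so the maximum is below 13.
Maximum simultaneously satisfiable clauses = 12.

12


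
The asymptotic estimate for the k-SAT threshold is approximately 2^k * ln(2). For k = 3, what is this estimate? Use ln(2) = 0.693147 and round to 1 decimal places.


Using the asymptotic formula: threshold ~ 2^k * ln(2).
2^3 = 8.
8 * 0.693147 = 5.5.

5.5


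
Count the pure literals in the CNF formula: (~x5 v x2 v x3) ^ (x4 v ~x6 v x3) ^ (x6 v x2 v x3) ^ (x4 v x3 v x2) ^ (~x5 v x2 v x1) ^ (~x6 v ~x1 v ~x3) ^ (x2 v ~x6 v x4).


A pure literal appears in only one polarity across all clauses.
Pure literals: x2 (positive only), x4 (positive only), x5 (negative only).
Count = 3.

3


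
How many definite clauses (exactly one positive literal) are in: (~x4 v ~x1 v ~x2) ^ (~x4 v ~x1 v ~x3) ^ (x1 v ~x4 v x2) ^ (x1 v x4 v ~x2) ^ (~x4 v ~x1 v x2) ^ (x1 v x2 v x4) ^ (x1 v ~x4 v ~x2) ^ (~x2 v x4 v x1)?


A definite clause has exactly one positive literal.
Clause 1: 0 positive -> not definite
Clause 2: 0 positive -> not definite
Clause 3: 2 positive -> not definite
Clause 4: 2 positive -> not definite
Clause 5: 1 positive -> definite
Clause 6: 3 positive -> not definite
Clause 7: 1 positive -> definite
Clause 8: 2 positive -> not definite
Definite clause count = 2.

2


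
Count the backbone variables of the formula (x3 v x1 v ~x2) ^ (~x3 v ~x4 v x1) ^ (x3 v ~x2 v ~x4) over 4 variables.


Find all satisfying assignments: 11 model(s).
Check which variables have the same value in every model.
No variable is fixed across all models.
Backbone size = 0.

0


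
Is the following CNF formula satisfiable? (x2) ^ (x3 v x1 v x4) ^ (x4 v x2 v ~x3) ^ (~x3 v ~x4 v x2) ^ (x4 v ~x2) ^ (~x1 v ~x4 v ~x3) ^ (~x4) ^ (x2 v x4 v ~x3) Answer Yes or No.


Check all 16 possible truth assignments.
Number of satisfying assignments found: 0.
The formula is unsatisfiable.

No


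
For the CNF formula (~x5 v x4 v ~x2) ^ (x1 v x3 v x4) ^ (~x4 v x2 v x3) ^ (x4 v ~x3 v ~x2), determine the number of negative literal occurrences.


Scan each clause for negated literals.
Clause 1: 2 negative; Clause 2: 0 negative; Clause 3: 1 negative; Clause 4: 2 negative.
Total negative literal occurrences = 5.

5


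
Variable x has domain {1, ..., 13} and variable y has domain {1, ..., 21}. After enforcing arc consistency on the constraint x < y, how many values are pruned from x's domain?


For the constraint x < y, x needs a supporting value in y's domain.
x can be at most 20 (one less than y's maximum).
Valid x values from domain: 13 out of 13.
Pruned = 13 - 13 = 0.

0


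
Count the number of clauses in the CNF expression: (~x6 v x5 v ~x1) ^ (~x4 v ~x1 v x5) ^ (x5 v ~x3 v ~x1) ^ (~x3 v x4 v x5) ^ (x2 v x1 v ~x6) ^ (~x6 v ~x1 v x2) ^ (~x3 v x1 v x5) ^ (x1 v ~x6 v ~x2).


Each group enclosed in parentheses joined by ^ is one clause.
Counting the conjuncts: 8 clauses.

8


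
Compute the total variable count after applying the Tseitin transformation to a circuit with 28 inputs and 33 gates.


The Tseitin transformation introduces one auxiliary variable per gate.
Total variables = inputs + gates = 28 + 33 = 61.

61


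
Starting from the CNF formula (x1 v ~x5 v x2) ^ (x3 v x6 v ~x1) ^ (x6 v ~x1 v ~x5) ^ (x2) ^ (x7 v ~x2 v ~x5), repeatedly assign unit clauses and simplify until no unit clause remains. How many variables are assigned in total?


Unit propagation repeatedly assigns the literal in any unit clause, then simplifies.
Assignments in order: x2 = T.
No further unit clauses remain.
Total variables assigned = 1.

1


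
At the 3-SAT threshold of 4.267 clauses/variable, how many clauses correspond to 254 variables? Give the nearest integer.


The 3-SAT phase transition occurs at approximately 4.267 clauses per variable.
m = 4.267 * 254 = 1083.818.
Rounded to nearest integer: 1084.

1084


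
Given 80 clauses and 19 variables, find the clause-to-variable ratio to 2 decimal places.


Clause-to-variable ratio = clauses / variables.
80 / 19 = 4.21.

4.21


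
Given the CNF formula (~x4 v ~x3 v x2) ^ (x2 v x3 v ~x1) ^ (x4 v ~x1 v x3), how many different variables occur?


Identify each distinct variable in the formula.
Variables found: x1, x2, x3, x4.
Total distinct variables = 4.

4


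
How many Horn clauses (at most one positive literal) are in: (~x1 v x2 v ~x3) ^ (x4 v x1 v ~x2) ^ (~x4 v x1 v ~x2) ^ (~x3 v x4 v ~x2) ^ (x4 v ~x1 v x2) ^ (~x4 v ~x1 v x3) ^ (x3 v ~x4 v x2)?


A Horn clause has at most one positive literal.
Clause 1: 1 positive lit(s) -> Horn
Clause 2: 2 positive lit(s) -> not Horn
Clause 3: 1 positive lit(s) -> Horn
Clause 4: 1 positive lit(s) -> Horn
Clause 5: 2 positive lit(s) -> not Horn
Clause 6: 1 positive lit(s) -> Horn
Clause 7: 2 positive lit(s) -> not Horn
Total Horn clauses = 4.

4


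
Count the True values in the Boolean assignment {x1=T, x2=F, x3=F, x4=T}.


The weight is the number of variables assigned True.
True variables: x1, x4.
Weight = 2.

2


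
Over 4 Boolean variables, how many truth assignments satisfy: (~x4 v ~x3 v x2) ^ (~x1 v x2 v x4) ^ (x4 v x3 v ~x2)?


Enumerate all 16 truth assignments over 4 variables.
Test each against every clause.
Satisfying assignments found: 10.

10


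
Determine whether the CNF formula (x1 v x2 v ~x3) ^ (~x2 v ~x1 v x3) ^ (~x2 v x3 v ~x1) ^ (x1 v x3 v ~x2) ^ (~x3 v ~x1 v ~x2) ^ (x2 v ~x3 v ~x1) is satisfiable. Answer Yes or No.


Check all 8 possible truth assignments.
Number of satisfying assignments found: 3.
The formula is satisfiable.

Yes


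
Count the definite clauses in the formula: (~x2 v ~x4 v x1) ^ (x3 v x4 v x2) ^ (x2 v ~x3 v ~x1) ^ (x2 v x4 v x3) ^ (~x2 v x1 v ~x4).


A definite clause has exactly one positive literal.
Clause 1: 1 positive -> definite
Clause 2: 3 positive -> not definite
Clause 3: 1 positive -> definite
Clause 4: 3 positive -> not definite
Clause 5: 1 positive -> definite
Definite clause count = 3.

3


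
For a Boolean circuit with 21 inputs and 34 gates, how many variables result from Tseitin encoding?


The Tseitin transformation introduces one auxiliary variable per gate.
Total variables = inputs + gates = 21 + 34 = 55.

55


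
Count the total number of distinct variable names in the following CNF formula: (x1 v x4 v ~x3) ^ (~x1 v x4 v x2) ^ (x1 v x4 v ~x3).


Identify each distinct variable in the formula.
Variables found: x1, x2, x3, x4.
Total distinct variables = 4.

4


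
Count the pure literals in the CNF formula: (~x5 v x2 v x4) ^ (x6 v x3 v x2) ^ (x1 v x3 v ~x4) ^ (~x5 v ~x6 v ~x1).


A pure literal appears in only one polarity across all clauses.
Pure literals: x2 (positive only), x3 (positive only), x5 (negative only).
Count = 3.

3


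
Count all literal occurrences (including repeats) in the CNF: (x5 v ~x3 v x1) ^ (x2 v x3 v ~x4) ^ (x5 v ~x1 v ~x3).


Clause lengths: 3, 3, 3.
Sum = 3 + 3 + 3 = 9.

9


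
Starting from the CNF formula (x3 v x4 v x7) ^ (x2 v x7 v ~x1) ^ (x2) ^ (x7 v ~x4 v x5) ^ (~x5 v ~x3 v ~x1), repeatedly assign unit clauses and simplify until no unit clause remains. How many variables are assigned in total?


Unit propagation repeatedly assigns the literal in any unit clause, then simplifies.
Assignments in order: x2 = T.
No further unit clauses remain.
Total variables assigned = 1.

1


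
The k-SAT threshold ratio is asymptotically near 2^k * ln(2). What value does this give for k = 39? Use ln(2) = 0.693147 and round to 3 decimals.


Using the asymptotic formula: threshold ~ 2^k * ln(2).
2^39 = 549755813888.
549755813888 * 0.693147 = 381061593129.026.

381061593129.026


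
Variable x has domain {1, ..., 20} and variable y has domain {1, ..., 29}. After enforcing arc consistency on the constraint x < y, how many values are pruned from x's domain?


For the constraint x < y, x needs a supporting value in y's domain.
x can be at most 28 (one less than y's maximum).
Valid x values from domain: 20 out of 20.
Pruned = 20 - 20 = 0.

0


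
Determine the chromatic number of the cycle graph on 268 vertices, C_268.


A cycle on an even number of vertices is bipartite: alternate two colors around the cycle.
Since 268 is even, two colors suffice, and at least two are needed because the graph has edges.
Chromatic number = 2.

2


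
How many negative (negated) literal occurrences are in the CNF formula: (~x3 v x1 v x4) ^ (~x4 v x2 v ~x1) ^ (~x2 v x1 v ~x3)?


Scan each clause for negated literals.
Clause 1: 1 negative; Clause 2: 2 negative; Clause 3: 2 negative.
Total negative literal occurrences = 5.

5


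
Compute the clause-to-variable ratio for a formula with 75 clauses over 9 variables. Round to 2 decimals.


Clause-to-variable ratio = clauses / variables.
75 / 9 = 8.33.

8.33


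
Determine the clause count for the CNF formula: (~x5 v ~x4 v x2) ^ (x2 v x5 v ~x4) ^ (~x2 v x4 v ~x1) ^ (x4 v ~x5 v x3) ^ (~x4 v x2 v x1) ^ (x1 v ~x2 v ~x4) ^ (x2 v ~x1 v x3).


Each group enclosed in parentheses joined by ^ is one clause.
Counting the conjuncts: 7 clauses.

7


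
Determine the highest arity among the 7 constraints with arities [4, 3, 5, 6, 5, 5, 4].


The arities are: 4, 3, 5, 6, 5, 5, 4.
Scan for the maximum value.
Maximum arity = 6.

6


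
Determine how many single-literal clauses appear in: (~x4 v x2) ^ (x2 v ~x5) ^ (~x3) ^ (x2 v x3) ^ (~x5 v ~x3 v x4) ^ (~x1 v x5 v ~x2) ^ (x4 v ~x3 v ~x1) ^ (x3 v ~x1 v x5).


A unit clause contains exactly one literal.
Unit clauses found: (~x3).
Count = 1.

1


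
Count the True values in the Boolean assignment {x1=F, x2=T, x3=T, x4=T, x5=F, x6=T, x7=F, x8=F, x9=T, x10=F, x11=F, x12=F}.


The weight is the number of variables assigned True.
True variables: x2, x3, x4, x6, x9.
Weight = 5.

5


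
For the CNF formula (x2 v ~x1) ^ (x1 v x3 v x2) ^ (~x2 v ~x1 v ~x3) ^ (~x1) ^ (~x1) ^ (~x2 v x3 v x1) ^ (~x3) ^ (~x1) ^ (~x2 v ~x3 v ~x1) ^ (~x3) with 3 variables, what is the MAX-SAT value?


Enumerate all 8 truth assignments.
For each, count how many of the 10 clauses are satisfied.
The formula is not fully satisfiable, so the maximum is below 10.
Maximum simultaneously satisfiable clauses = 9.

9


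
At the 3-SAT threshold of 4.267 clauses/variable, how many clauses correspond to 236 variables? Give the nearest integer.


The 3-SAT phase transition occurs at approximately 4.267 clauses per variable.
m = 4.267 * 236 = 1007.012.
Rounded to nearest integer: 1007.

1007


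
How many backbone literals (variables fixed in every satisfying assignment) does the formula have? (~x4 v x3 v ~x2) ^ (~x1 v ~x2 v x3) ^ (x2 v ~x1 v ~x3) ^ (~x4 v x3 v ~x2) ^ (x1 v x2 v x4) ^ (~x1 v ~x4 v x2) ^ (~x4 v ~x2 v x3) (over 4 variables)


Find all satisfying assignments: 8 model(s).
Check which variables have the same value in every model.
No variable is fixed across all models.
Backbone size = 0.

0


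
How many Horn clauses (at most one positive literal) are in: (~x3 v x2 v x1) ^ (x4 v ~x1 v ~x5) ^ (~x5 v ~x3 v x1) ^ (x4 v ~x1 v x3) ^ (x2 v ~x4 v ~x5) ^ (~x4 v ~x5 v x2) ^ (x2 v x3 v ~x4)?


A Horn clause has at most one positive literal.
Clause 1: 2 positive lit(s) -> not Horn
Clause 2: 1 positive lit(s) -> Horn
Clause 3: 1 positive lit(s) -> Horn
Clause 4: 2 positive lit(s) -> not Horn
Clause 5: 1 positive lit(s) -> Horn
Clause 6: 1 positive lit(s) -> Horn
Clause 7: 2 positive lit(s) -> not Horn
Total Horn clauses = 4.

4


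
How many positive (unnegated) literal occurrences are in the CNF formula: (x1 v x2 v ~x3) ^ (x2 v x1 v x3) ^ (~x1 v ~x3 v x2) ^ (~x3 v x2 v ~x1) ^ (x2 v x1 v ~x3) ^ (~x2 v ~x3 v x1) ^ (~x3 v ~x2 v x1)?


Scan each clause for unnegated literals.
Clause 1: 2 positive; Clause 2: 3 positive; Clause 3: 1 positive; Clause 4: 1 positive; Clause 5: 2 positive; Clause 6: 1 positive; Clause 7: 1 positive.
Total positive literal occurrences = 11.

11


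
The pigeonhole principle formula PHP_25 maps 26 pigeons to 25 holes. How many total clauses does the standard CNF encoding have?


The PHP encoding has two parts:
1) At-least-one-hole clauses: 26 (one per pigeon, each with 25 literals).
2) At-most-one-pigeon-per-hole clauses: 25 holes * C(26,2) = 25 * 325 = 8125.
Total clauses = 26 + 8125 = 8151.

8151


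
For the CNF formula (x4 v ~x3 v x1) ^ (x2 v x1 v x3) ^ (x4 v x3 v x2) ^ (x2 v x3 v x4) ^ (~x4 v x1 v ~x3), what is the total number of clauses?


Each group enclosed in parentheses joined by ^ is one clause.
Counting the conjuncts: 5 clauses.

5


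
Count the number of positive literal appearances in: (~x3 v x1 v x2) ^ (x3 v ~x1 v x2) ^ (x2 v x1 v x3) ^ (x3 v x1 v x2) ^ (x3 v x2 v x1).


Scan each clause for unnegated literals.
Clause 1: 2 positive; Clause 2: 2 positive; Clause 3: 3 positive; Clause 4: 3 positive; Clause 5: 3 positive.
Total positive literal occurrences = 13.

13


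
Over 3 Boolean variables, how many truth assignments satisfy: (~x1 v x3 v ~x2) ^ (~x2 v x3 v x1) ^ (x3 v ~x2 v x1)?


Enumerate all 8 truth assignments over 3 variables.
Test each against every clause.
Satisfying assignments found: 6.

6


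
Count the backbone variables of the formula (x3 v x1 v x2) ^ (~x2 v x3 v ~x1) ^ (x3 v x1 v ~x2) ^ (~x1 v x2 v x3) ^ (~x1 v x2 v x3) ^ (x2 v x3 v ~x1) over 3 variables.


Find all satisfying assignments: 4 model(s).
Check which variables have the same value in every model.
Fixed variables: x3=T.
Backbone size = 1.

1


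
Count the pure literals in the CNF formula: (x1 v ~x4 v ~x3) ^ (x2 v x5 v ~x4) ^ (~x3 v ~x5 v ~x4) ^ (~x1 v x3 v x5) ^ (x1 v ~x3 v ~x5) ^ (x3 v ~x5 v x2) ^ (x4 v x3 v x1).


A pure literal appears in only one polarity across all clauses.
Pure literals: x2 (positive only).
Count = 1.

1


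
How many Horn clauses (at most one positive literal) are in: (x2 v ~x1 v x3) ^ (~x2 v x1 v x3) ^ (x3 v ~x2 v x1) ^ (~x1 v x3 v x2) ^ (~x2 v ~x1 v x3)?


A Horn clause has at most one positive literal.
Clause 1: 2 positive lit(s) -> not Horn
Clause 2: 2 positive lit(s) -> not Horn
Clause 3: 2 positive lit(s) -> not Horn
Clause 4: 2 positive lit(s) -> not Horn
Clause 5: 1 positive lit(s) -> Horn
Total Horn clauses = 1.

1


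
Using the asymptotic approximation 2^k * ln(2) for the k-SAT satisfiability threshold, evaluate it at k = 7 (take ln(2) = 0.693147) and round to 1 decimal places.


Using the asymptotic formula: threshold ~ 2^k * ln(2).
2^7 = 128.
128 * 0.693147 = 88.7.

88.7


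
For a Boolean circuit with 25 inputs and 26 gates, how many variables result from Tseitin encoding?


The Tseitin transformation introduces one auxiliary variable per gate.
Total variables = inputs + gates = 25 + 26 = 51.

51


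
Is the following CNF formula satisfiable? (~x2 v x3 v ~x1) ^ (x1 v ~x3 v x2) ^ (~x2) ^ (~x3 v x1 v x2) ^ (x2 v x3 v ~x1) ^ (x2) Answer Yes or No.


Check all 8 possible truth assignments.
Number of satisfying assignments found: 0.
The formula is unsatisfiable.

No


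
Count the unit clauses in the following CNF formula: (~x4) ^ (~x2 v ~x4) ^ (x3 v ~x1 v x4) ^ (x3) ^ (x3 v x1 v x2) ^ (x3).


A unit clause contains exactly one literal.
Unit clauses found: (~x4), (x3), (x3).
Count = 3.

3


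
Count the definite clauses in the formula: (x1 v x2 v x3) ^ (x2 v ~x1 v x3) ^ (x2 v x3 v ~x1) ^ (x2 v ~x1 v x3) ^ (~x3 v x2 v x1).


A definite clause has exactly one positive literal.
Clause 1: 3 positive -> not definite
Clause 2: 2 positive -> not definite
Clause 3: 2 positive -> not definite
Clause 4: 2 positive -> not definite
Clause 5: 2 positive -> not definite
Definite clause count = 0.

0


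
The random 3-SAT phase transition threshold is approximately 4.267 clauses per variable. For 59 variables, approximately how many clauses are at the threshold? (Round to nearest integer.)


The 3-SAT phase transition occurs at approximately 4.267 clauses per variable.
m = 4.267 * 59 = 251.753.
Rounded to nearest integer: 252.

252


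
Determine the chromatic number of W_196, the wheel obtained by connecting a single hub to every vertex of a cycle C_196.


W_196 consists of the cycle C_196 together with a hub vertex adjacent to every cycle vertex.
The cycle C_196 needs 2 colors (even cycle -> 2).
The hub is adjacent to every cycle vertex, so it must receive a new color distinct from all of them.
Chromatic number = 2 + 1 = 3.

3


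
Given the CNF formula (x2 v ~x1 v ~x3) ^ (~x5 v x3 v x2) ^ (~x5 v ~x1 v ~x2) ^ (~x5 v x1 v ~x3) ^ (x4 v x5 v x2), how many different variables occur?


Identify each distinct variable in the formula.
Variables found: x1, x2, x3, x4, x5.
Total distinct variables = 5.

5


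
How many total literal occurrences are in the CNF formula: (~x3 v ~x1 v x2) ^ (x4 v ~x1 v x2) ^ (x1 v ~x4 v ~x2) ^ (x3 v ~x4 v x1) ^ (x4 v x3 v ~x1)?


Clause lengths: 3, 3, 3, 3, 3.
Sum = 3 + 3 + 3 + 3 + 3 = 15.

15


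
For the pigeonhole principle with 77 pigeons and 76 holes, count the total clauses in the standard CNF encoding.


The PHP encoding has two parts:
1) At-least-one-hole clauses: 77 (one per pigeon, each with 76 literals).
2) At-most-one-pigeon-per-hole clauses: 76 holes * C(77,2) = 76 * 2926 = 222376.
Total clauses = 77 + 222376 = 222453.

222453


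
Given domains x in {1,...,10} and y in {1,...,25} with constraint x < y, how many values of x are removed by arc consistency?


For the constraint x < y, x needs a supporting value in y's domain.
x can be at most 24 (one less than y's maximum).
Valid x values from domain: 10 out of 10.
Pruned = 10 - 10 = 0.

0


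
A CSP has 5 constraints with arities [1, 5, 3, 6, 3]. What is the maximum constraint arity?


The arities are: 1, 5, 3, 6, 3.
Scan for the maximum value.
Maximum arity = 6.

6


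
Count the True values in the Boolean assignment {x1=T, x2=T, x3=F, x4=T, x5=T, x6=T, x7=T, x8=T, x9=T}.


The weight is the number of variables assigned True.
True variables: x1, x2, x4, x5, x6, x7, x8, x9.
Weight = 8.

8


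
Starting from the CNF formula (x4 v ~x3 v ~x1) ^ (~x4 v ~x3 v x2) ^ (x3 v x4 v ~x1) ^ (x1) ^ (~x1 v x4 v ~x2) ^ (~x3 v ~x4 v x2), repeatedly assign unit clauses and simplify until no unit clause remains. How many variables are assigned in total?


Unit propagation repeatedly assigns the literal in any unit clause, then simplifies.
Assignments in order: x1 = T.
No further unit clauses remain.
Total variables assigned = 1.

1


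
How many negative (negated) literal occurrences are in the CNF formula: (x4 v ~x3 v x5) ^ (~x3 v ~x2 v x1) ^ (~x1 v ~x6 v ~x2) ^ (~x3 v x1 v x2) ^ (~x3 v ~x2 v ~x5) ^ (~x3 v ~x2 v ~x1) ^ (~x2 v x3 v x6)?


Scan each clause for negated literals.
Clause 1: 1 negative; Clause 2: 2 negative; Clause 3: 3 negative; Clause 4: 1 negative; Clause 5: 3 negative; Clause 6: 3 negative; Clause 7: 1 negative.
Total negative literal occurrences = 14.

14


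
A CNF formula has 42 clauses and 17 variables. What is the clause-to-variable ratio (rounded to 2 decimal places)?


Clause-to-variable ratio = clauses / variables.
42 / 17 = 2.47.

2.47


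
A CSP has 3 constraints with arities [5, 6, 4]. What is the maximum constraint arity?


The arities are: 5, 6, 4.
Scan for the maximum value.
Maximum arity = 6.

6


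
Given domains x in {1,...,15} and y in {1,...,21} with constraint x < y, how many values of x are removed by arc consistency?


For the constraint x < y, x needs a supporting value in y's domain.
x can be at most 20 (one less than y's maximum).
Valid x values from domain: 15 out of 15.
Pruned = 15 - 15 = 0.

0


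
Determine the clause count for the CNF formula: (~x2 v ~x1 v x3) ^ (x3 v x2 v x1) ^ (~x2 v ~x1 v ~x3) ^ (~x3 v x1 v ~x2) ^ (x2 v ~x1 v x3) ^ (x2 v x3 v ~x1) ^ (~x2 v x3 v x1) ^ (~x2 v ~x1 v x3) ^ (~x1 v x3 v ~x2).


Each group enclosed in parentheses joined by ^ is one clause.
Counting the conjuncts: 9 clauses.

9


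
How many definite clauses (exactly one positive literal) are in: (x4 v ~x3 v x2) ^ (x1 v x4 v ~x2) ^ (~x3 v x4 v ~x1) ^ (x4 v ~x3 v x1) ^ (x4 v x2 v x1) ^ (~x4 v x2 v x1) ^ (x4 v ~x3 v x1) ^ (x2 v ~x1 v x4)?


A definite clause has exactly one positive literal.
Clause 1: 2 positive -> not definite
Clause 2: 2 positive -> not definite
Clause 3: 1 positive -> definite
Clause 4: 2 positive -> not definite
Clause 5: 3 positive -> not definite
Clause 6: 2 positive -> not definite
Clause 7: 2 positive -> not definite
Clause 8: 2 positive -> not definite
Definite clause count = 1.

1


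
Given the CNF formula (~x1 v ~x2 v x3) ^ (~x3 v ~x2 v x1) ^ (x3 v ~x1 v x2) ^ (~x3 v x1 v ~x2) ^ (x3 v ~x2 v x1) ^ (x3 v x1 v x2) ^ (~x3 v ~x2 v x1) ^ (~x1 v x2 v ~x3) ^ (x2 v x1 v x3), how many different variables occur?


Identify each distinct variable in the formula.
Variables found: x1, x2, x3.
Total distinct variables = 3.

3


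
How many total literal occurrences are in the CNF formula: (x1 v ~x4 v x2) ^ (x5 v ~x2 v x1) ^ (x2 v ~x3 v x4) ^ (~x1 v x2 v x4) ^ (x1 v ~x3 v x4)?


Clause lengths: 3, 3, 3, 3, 3.
Sum = 3 + 3 + 3 + 3 + 3 = 15.

15


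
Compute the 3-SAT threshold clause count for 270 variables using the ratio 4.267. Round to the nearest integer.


The 3-SAT phase transition occurs at approximately 4.267 clauses per variable.
m = 4.267 * 270 = 1152.09.
Rounded to nearest integer: 1152.

1152


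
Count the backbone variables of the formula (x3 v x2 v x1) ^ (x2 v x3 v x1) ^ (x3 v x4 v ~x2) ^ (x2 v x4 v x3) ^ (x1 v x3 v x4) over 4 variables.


Find all satisfying assignments: 11 model(s).
Check which variables have the same value in every model.
No variable is fixed across all models.
Backbone size = 0.

0


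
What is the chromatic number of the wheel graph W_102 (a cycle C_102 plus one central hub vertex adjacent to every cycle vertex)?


W_102 consists of the cycle C_102 together with a hub vertex adjacent to every cycle vertex.
The cycle C_102 needs 2 colors (even cycle -> 2).
The hub is adjacent to every cycle vertex, so it must receive a new color distinct from all of them.
Chromatic number = 2 + 1 = 3.

3


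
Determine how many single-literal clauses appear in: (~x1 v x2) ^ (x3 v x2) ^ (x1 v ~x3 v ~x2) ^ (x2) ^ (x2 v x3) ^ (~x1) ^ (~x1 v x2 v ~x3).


A unit clause contains exactly one literal.
Unit clauses found: (x2), (~x1).
Count = 2.

2


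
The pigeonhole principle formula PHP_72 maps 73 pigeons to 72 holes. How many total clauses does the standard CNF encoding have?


The PHP encoding has two parts:
1) At-least-one-hole clauses: 73 (one per pigeon, each with 72 literals).
2) At-most-one-pigeon-per-hole clauses: 72 holes * C(73,2) = 72 * 2628 = 189216.
Total clauses = 73 + 189216 = 189289.

189289


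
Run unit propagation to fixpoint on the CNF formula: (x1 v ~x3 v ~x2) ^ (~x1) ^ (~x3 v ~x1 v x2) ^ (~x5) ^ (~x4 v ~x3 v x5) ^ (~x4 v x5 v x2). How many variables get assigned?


Unit propagation repeatedly assigns the literal in any unit clause, then simplifies.
Assignments in order: x1 = F, x5 = F.
No further unit clauses remain.
Total variables assigned = 2.

2


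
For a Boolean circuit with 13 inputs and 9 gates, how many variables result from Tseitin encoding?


The Tseitin transformation introduces one auxiliary variable per gate.
Total variables = inputs + gates = 13 + 9 = 22.

22


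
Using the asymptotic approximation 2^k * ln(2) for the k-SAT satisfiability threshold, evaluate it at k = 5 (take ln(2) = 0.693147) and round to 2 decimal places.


Using the asymptotic formula: threshold ~ 2^k * ln(2).
2^5 = 32.
32 * 0.693147 = 22.18.

22.18


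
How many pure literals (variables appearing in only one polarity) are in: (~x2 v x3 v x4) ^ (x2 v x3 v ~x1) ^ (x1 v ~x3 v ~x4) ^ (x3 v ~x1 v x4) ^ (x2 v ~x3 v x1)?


A pure literal appears in only one polarity across all clauses.
No pure literals found.
Count = 0.

0


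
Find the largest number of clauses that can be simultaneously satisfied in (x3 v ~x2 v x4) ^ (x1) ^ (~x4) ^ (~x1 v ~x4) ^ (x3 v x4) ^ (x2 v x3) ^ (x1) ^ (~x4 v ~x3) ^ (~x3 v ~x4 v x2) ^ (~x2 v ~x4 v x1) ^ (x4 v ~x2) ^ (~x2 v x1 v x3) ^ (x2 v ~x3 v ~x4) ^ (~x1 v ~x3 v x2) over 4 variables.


Enumerate all 16 truth assignments.
For each, count how many of the 14 clauses are satisfied.
The formula is not fully satisfiable, so the maximum is below 14.
Maximum simultaneously satisfiable clauses = 13.

13


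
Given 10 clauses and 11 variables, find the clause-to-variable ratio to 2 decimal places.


Clause-to-variable ratio = clauses / variables.
10 / 11 = 0.91.

0.91


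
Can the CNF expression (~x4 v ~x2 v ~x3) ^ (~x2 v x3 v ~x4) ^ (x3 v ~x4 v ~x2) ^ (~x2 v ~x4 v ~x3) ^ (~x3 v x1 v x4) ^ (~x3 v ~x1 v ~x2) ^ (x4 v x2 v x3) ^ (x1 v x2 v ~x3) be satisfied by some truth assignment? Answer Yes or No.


Check all 16 possible truth assignments.
Number of satisfying assignments found: 6.
The formula is satisfiable.

Yes


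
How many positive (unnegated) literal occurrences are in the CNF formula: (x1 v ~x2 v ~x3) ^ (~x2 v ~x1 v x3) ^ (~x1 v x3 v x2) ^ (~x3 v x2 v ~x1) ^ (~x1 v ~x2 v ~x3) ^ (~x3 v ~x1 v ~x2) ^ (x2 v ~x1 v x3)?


Scan each clause for unnegated literals.
Clause 1: 1 positive; Clause 2: 1 positive; Clause 3: 2 positive; Clause 4: 1 positive; Clause 5: 0 positive; Clause 6: 0 positive; Clause 7: 2 positive.
Total positive literal occurrences = 7.

7


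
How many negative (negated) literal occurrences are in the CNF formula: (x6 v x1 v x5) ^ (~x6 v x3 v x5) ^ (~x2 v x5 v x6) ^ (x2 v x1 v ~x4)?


Scan each clause for negated literals.
Clause 1: 0 negative; Clause 2: 1 negative; Clause 3: 1 negative; Clause 4: 1 negative.
Total negative literal occurrences = 3.

3


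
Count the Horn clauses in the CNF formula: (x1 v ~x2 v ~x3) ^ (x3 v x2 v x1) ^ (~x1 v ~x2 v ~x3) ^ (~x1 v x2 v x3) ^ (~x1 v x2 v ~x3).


A Horn clause has at most one positive literal.
Clause 1: 1 positive lit(s) -> Horn
Clause 2: 3 positive lit(s) -> not Horn
Clause 3: 0 positive lit(s) -> Horn
Clause 4: 2 positive lit(s) -> not Horn
Clause 5: 1 positive lit(s) -> Horn
Total Horn clauses = 3.

3


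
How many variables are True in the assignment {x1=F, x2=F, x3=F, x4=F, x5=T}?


The weight is the number of variables assigned True.
True variables: x5.
Weight = 1.

1


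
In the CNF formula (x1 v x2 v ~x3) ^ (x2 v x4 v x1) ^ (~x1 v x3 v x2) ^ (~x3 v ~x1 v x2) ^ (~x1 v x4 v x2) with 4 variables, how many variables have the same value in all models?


Find all satisfying assignments: 9 model(s).
Check which variables have the same value in every model.
No variable is fixed across all models.
Backbone size = 0.

0


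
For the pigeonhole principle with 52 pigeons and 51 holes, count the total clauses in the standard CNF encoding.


The PHP encoding has two parts:
1) At-least-one-hole clauses: 52 (one per pigeon, each with 51 literals).
2) At-most-one-pigeon-per-hole clauses: 51 holes * C(52,2) = 51 * 1326 = 67626.
Total clauses = 52 + 67626 = 67678.

67678


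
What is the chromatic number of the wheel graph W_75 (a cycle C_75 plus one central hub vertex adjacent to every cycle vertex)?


W_75 consists of the cycle C_75 together with a hub vertex adjacent to every cycle vertex.
The cycle C_75 needs 3 colors (odd cycle -> 3).
The hub is adjacent to every cycle vertex, so it must receive a new color distinct from all of them.
Chromatic number = 3 + 1 = 4.

4


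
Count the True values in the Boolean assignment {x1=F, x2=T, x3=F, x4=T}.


The weight is the number of variables assigned True.
True variables: x2, x4.
Weight = 2.

2


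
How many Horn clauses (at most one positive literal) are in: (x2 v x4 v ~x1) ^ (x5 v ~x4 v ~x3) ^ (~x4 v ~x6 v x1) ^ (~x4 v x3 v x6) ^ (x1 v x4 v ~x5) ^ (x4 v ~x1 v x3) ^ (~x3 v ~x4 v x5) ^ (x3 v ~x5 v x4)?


A Horn clause has at most one positive literal.
Clause 1: 2 positive lit(s) -> not Horn
Clause 2: 1 positive lit(s) -> Horn
Clause 3: 1 positive lit(s) -> Horn
Clause 4: 2 positive lit(s) -> not Horn
Clause 5: 2 positive lit(s) -> not Horn
Clause 6: 2 positive lit(s) -> not Horn
Clause 7: 1 positive lit(s) -> Horn
Clause 8: 2 positive lit(s) -> not Horn
Total Horn clauses = 3.

3


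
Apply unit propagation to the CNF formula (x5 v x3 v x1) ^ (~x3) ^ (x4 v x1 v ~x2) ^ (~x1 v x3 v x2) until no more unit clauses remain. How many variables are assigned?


Unit propagation repeatedly assigns the literal in any unit clause, then simplifies.
Assignments in order: x3 = F.
No further unit clauses remain.
Total variables assigned = 1.

1


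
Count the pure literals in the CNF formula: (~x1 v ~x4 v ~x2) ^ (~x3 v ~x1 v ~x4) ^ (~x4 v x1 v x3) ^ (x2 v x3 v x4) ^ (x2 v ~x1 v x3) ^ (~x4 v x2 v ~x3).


A pure literal appears in only one polarity across all clauses.
No pure literals found.
Count = 0.

0


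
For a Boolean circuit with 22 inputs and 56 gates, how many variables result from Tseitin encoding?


The Tseitin transformation introduces one auxiliary variable per gate.
Total variables = inputs + gates = 22 + 56 = 78.

78


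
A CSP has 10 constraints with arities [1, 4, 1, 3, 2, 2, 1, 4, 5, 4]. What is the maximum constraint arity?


The arities are: 1, 4, 1, 3, 2, 2, 1, 4, 5, 4.
Scan for the maximum value.
Maximum arity = 5.

5


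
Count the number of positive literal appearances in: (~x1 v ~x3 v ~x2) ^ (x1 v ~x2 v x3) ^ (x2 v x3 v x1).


Scan each clause for unnegated literals.
Clause 1: 0 positive; Clause 2: 2 positive; Clause 3: 3 positive.
Total positive literal occurrences = 5.

5


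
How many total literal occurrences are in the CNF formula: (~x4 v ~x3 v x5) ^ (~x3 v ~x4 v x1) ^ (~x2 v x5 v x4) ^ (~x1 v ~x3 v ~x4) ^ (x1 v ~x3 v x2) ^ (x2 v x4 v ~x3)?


Clause lengths: 3, 3, 3, 3, 3, 3.
Sum = 3 + 3 + 3 + 3 + 3 + 3 = 18.

18


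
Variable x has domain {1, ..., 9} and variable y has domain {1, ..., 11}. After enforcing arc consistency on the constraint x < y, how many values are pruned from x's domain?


For the constraint x < y, x needs a supporting value in y's domain.
x can be at most 10 (one less than y's maximum).
Valid x values from domain: 9 out of 9.
Pruned = 9 - 9 = 0.

0


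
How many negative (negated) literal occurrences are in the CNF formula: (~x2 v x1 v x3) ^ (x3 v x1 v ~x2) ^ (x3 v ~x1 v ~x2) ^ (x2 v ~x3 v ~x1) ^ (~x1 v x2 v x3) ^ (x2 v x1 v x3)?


Scan each clause for negated literals.
Clause 1: 1 negative; Clause 2: 1 negative; Clause 3: 2 negative; Clause 4: 2 negative; Clause 5: 1 negative; Clause 6: 0 negative.
Total negative literal occurrences = 7.

7


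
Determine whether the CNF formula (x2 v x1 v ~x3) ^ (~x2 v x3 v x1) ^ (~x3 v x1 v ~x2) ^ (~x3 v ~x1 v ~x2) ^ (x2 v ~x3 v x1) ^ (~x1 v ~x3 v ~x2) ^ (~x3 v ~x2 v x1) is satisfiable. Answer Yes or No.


Check all 8 possible truth assignments.
Number of satisfying assignments found: 4.
The formula is satisfiable.

Yes


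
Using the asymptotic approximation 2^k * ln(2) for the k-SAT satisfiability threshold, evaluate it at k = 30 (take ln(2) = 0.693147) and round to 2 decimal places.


Using the asymptotic formula: threshold ~ 2^k * ln(2).
2^30 = 1073741824.
1073741824 * 0.693147 = 744260924.08.

744260924.08


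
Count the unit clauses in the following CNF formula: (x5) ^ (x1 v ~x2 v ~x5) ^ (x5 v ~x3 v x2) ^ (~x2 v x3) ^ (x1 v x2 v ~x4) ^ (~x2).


A unit clause contains exactly one literal.
Unit clauses found: (x5), (~x2).
Count = 2.

2


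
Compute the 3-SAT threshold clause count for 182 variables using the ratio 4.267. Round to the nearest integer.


The 3-SAT phase transition occurs at approximately 4.267 clauses per variable.
m = 4.267 * 182 = 776.594.
Rounded to nearest integer: 777.

777


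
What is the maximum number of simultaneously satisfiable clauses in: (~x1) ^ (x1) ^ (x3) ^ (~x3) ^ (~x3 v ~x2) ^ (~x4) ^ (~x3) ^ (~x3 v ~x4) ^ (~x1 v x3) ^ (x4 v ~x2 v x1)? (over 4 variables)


Enumerate all 16 truth assignments.
For each, count how many of the 10 clauses are satisfied.
The formula is not fully satisfiable, so the maximum is below 10.
Maximum simultaneously satisfiable clauses = 8.

8


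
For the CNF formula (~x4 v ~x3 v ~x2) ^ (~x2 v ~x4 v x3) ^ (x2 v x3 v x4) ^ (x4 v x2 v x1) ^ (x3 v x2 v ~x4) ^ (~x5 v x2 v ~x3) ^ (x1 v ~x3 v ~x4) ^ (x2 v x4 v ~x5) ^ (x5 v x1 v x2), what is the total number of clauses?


Each group enclosed in parentheses joined by ^ is one clause.
Counting the conjuncts: 9 clauses.

9


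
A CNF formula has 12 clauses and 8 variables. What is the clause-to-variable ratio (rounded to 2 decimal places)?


Clause-to-variable ratio = clauses / variables.
12 / 8 = 1.5.

1.5


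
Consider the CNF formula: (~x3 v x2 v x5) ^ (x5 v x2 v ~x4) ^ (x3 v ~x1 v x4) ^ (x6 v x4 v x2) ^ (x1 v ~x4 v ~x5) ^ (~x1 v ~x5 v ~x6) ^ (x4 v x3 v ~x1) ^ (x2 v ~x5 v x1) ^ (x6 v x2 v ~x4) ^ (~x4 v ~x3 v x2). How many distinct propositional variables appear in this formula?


Identify each distinct variable in the formula.
Variables found: x1, x2, x3, x4, x5, x6.
Total distinct variables = 6.

6


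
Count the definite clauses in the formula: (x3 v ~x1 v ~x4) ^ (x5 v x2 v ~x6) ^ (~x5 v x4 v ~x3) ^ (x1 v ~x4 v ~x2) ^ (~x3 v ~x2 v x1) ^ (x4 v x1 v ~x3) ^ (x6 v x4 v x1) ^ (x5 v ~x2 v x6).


A definite clause has exactly one positive literal.
Clause 1: 1 positive -> definite
Clause 2: 2 positive -> not definite
Clause 3: 1 positive -> definite
Clause 4: 1 positive -> definite
Clause 5: 1 positive -> definite
Clause 6: 2 positive -> not definite
Clause 7: 3 positive -> not definite
Clause 8: 2 positive -> not definite
Definite clause count = 4.

4


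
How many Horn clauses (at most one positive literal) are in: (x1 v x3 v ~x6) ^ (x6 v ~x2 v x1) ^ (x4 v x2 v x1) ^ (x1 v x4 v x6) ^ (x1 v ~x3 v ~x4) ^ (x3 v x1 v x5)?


A Horn clause has at most one positive literal.
Clause 1: 2 positive lit(s) -> not Horn
Clause 2: 2 positive lit(s) -> not Horn
Clause 3: 3 positive lit(s) -> not Horn
Clause 4: 3 positive lit(s) -> not Horn
Clause 5: 1 positive lit(s) -> Horn
Clause 6: 3 positive lit(s) -> not Horn
Total Horn clauses = 1.

1


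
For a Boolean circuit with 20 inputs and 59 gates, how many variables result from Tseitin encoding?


The Tseitin transformation introduces one auxiliary variable per gate.
Total variables = inputs + gates = 20 + 59 = 79.

79


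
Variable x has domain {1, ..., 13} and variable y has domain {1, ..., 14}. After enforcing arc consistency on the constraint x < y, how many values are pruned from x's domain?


For the constraint x < y, x needs a supporting value in y's domain.
x can be at most 13 (one less than y's maximum).
Valid x values from domain: 13 out of 13.
Pruned = 13 - 13 = 0.

0
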